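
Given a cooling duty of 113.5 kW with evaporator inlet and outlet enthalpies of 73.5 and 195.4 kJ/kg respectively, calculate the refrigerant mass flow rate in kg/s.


dh = 195.4 - 73.5 = 121.9 kJ/kg
m_dot = Q / dh = 113.5 / 121.9 = 0.9311 kg/s

0.9311


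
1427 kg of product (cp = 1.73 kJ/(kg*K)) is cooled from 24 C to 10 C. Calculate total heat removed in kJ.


dT = 24 - (10) = 14 K
Q = m * cp * dT = 1427 * 1.73 * 14
Q = 34562 kJ

34562


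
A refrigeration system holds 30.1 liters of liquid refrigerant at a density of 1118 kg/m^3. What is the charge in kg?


Charge = V * rho / 1000
Charge = 30.1 * 1118 / 1000
Charge = 33.65 kg

33.65


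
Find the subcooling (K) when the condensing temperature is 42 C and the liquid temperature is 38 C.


Subcooling = T_cond - T_liquid
Subcooling = 42 - 38
Subcooling = 4 K

4


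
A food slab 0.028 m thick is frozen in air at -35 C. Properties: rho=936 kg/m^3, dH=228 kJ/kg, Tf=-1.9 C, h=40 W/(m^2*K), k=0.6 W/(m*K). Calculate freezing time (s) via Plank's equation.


dT = -1.9 - (-35) = 33.1 K
term1 = a/(2h) = 0.028/(2*40) = 0.00035
term2 = a^2/(8k) = 0.028^2/(8*0.6) = 0.0001633333333
t = rho*dH*1000/dT * (term1 + term2)
t = 936*228*1000/33.1 * (0.00035 + 0.0001633333333)
t = 3310 s

3310


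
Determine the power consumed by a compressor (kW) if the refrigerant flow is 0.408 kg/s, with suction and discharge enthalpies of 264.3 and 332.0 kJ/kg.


dh = 332.0 - 264.3 = 67.7 kJ/kg
W = m_dot * dh = 0.408 * 67.7 = 27.62 kW

27.62


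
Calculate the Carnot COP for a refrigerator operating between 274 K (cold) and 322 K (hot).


dT = 322 - 274 = 48 K
COP_carnot = T_cold / dT = 274 / 48
COP_carnot = 5.708

5.708


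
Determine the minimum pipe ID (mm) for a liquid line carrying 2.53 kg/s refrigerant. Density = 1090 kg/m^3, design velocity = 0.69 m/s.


A = m_dot / (rho * v) = 2.53 / (1090 * 0.69) = 0.003363914373 m^2
d = sqrt(4*A/pi) * 1000
d = 65.4 mm

65.4


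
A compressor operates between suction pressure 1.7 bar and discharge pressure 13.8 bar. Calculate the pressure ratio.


PR = P_high / P_low
PR = 13.8 / 1.7
PR = 8.118

8.118


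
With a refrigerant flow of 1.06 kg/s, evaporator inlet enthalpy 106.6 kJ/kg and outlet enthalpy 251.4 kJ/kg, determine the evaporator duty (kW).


dh = 251.4 - 106.6 = 144.8 kJ/kg
Q_evap = m_dot * dh = 1.06 * 144.8
Q_evap = 153.49 kW

153.49


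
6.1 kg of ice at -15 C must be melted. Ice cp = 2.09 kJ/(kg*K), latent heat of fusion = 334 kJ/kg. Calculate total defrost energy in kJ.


Sensible heat = cp * dT = 2.09 * 15 = 31.35 kJ/kg
Total per kg = 31.35 + 334 = 365.35 kJ/kg
Q = m * total = 6.1 * 365.35
Q = 2228.6 kJ

2228.6


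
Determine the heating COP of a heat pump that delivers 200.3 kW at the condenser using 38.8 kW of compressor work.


COP_hp = Q_cond / W
COP_hp = 200.3 / 38.8
COP_hp = 5.162

5.162


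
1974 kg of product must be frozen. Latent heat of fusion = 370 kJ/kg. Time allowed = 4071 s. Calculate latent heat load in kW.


Q_lat = m * h_fg / t
Q_lat = 1974 * 370 / 4071
Q_lat = 179.41 kW

179.41


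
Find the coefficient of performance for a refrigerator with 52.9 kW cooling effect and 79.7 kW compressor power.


COP = Q_evap / W
COP = 52.9 / 79.7
COP = 0.664

0.664


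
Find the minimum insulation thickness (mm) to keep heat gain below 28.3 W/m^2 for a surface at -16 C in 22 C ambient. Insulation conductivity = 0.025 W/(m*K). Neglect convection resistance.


dT = 22 - (-16) = 38 K
thickness = k * dT / q_max * 1000
thickness = 0.025 * 38 / 28.3 * 1000
thickness = 33.6 mm

33.6


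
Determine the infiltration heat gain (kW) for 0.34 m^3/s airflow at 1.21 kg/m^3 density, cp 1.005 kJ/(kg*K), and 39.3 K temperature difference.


Q = V_dot * rho * cp * dT
Q = 0.34 * 1.21 * 1.005 * 39.3
Q = 16.249 kW

16.249


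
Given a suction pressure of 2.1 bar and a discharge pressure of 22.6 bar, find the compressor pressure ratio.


PR = P_high / P_low
PR = 22.6 / 2.1
PR = 10.762

10.762


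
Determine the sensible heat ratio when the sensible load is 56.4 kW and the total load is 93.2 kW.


SHR = Q_sensible / Q_total
SHR = 56.4 / 93.2
SHR = 0.605

0.605


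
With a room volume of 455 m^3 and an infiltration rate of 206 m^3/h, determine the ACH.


ACH = flow / volume
ACH = 206 / 455
ACH = 0.453

0.453


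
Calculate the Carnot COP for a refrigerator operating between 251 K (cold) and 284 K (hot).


dT = 284 - 251 = 33 K
COP_carnot = T_cold / dT = 251 / 33
COP_carnot = 7.606

7.606


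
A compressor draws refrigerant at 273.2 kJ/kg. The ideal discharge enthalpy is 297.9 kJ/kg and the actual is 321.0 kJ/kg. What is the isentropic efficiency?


dh_ideal = 297.9 - 273.2 = 24.7 kJ/kg
dh_actual = 321.0 - 273.2 = 47.8 kJ/kg
eta_s = dh_ideal / dh_actual = 24.7 / 47.8
eta_s = 0.5167

0.5167


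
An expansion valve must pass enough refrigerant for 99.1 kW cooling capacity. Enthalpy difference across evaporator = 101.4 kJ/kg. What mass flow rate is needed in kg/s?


m_dot = Q / dh
m_dot = 99.1 / 101.4
m_dot = 0.9773 kg/s

0.9773


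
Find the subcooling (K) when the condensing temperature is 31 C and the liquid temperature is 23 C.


Subcooling = T_cond - T_liquid
Subcooling = 31 - 23
Subcooling = 8 K

8


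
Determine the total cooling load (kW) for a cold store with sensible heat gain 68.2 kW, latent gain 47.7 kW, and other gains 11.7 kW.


Q_total = Q_s + Q_l + Q_misc
Q_total = 68.2 + 47.7 + 11.7
Q_total = 127.6 kW

127.6


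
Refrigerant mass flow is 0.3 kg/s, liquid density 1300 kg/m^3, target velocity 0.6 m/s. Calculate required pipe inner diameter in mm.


A = m_dot / (rho * v) = 0.3 / (1300 * 0.6) = 0.0003846153846 m^2
d = sqrt(4*A/pi) * 1000
d = 22.1 mm

22.1


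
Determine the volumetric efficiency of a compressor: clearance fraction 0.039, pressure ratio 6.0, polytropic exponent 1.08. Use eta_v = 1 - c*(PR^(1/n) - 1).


PR^(1/n) = 6.0^(1/1.08) = 5.25424618
eta_v = 1 - 0.039 * (5.25424618 - 1)
eta_v = 0.8341

0.8341


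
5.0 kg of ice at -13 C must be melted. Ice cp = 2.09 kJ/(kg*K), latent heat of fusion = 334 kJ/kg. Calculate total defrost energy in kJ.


Sensible heat = cp * dT = 2.09 * 13 = 27.17 kJ/kg
Total per kg = 27.17 + 334 = 361.17 kJ/kg
Q = m * total = 5.0 * 361.17
Q = 1805.9 kJ

1805.9


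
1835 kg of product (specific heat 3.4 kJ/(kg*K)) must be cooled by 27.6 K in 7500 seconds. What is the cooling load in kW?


Q = m * cp * dT / t
Q = 1835 * 3.4 * 27.6 / 7500
Q = 22.96 kW

22.96


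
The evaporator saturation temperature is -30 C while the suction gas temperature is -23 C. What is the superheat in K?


Superheat = T_suction - T_evap
Superheat = -23 - (-30)
Superheat = 7 K

7


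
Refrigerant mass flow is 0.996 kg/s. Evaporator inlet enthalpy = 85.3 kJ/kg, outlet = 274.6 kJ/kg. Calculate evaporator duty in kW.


dh = 274.6 - 85.3 = 189.3 kJ/kg
Q_evap = m_dot * dh = 0.996 * 189.3
Q_evap = 188.54 kW

188.54


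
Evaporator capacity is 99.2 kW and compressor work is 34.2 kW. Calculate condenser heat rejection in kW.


Q_cond = Q_evap + W
Q_cond = 99.2 + 34.2
Q_cond = 133.4 kW

133.4


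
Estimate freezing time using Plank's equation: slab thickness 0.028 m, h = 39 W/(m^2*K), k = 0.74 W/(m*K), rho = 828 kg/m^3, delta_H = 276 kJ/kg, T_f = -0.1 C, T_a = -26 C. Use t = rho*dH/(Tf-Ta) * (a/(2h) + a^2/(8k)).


dT = -0.1 - (-26) = 25.9 K
term1 = a/(2h) = 0.028/(2*39) = 0.000358974359
term2 = a^2/(8k) = 0.028^2/(8*0.74) = 0.0001324324324
t = rho*dH*1000/dT * (term1 + term2)
t = 828*276*1000/25.9 * (0.000358974359 + 0.0001324324324)
t = 4336 s

4336


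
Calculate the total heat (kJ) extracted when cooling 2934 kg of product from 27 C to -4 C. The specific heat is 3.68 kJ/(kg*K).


dT = 27 - (-4) = 31 K
Q = m * cp * dT = 2934 * 3.68 * 31
Q = 334711 kJ

334711


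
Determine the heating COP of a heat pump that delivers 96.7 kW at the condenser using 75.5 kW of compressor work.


COP_hp = Q_cond / W
COP_hp = 96.7 / 75.5
COP_hp = 1.281

1.281


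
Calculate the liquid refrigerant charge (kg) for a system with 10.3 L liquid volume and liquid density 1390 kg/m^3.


Charge = V * rho / 1000
Charge = 10.3 * 1390 / 1000
Charge = 14.32 kg

14.32


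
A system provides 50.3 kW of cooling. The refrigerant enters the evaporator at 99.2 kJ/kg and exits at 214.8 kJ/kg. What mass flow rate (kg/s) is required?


dh = 214.8 - 99.2 = 115.6 kJ/kg
m_dot = Q / dh = 50.3 / 115.6 = 0.4351 kg/s

0.4351


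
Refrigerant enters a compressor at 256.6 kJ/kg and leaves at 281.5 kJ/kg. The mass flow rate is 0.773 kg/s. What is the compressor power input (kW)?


dh = 281.5 - 256.6 = 24.9 kJ/kg
W = m_dot * dh = 0.773 * 24.9 = 19.25 kW

19.25


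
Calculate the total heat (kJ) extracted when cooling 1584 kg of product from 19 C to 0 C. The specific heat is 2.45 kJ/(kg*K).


dT = 19 - (0) = 19 K
Q = m * cp * dT = 1584 * 2.45 * 19
Q = 73735 kJ

73735


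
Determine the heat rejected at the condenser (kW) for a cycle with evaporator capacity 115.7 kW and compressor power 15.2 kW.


Q_cond = Q_evap + W
Q_cond = 115.7 + 15.2
Q_cond = 130.9 kW

130.9


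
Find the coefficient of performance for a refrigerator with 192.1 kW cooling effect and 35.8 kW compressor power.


COP = Q_evap / W
COP = 192.1 / 35.8
COP = 5.366

5.366


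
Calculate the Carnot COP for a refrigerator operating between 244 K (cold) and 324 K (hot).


dT = 324 - 244 = 80 K
COP_carnot = T_cold / dT = 244 / 80
COP_carnot = 3.05

3.05


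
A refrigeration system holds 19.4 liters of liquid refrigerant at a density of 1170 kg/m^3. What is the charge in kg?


Charge = V * rho / 1000
Charge = 19.4 * 1170 / 1000
Charge = 22.7 kg

22.7


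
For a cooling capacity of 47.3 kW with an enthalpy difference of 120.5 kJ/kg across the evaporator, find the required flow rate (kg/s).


m_dot = Q / dh
m_dot = 47.3 / 120.5
m_dot = 0.3925 kg/s

0.3925


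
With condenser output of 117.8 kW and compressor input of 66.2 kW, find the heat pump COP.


COP_hp = Q_cond / W
COP_hp = 117.8 / 66.2
COP_hp = 1.779

1.779


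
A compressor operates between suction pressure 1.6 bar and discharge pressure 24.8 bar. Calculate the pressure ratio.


PR = P_high / P_low
PR = 24.8 / 1.6
PR = 15.5

15.5


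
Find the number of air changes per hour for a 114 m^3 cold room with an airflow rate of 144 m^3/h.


ACH = flow / volume
ACH = 144 / 114
ACH = 1.263

1.263


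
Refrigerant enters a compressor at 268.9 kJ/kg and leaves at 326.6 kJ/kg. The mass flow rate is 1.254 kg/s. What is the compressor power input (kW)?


dh = 326.6 - 268.9 = 57.7 kJ/kg
W = m_dot * dh = 1.254 * 57.7 = 72.36 kW

72.36


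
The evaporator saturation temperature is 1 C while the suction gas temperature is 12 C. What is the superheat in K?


Superheat = T_suction - T_evap
Superheat = 12 - (1)
Superheat = 11 K

11


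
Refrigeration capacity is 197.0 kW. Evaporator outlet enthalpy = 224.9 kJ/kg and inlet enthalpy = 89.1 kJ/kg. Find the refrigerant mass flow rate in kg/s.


dh = 224.9 - 89.1 = 135.8 kJ/kg
m_dot = Q / dh = 197.0 / 135.8 = 1.4507 kg/s

1.4507


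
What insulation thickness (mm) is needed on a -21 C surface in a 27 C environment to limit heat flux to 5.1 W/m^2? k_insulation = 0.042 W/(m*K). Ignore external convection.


dT = 27 - (-21) = 48 K
thickness = k * dT / q_max * 1000
thickness = 0.042 * 48 / 5.1 * 1000
thickness = 395.3 mm

395.3


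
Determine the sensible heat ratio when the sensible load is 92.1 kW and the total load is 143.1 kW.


SHR = Q_sensible / Q_total
SHR = 92.1 / 143.1
SHR = 0.644

0.644


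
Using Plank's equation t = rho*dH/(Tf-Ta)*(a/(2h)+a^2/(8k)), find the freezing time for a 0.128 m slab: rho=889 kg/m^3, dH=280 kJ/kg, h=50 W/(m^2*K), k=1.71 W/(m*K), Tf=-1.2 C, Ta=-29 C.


dT = -1.2 - (-29) = 27.8 K
term1 = a/(2h) = 0.128/(2*50) = 0.00128
term2 = a^2/(8k) = 0.128^2/(8*1.71) = 0.001197660819
t = rho*dH*1000/dT * (term1 + term2)
t = 889*280*1000/27.8 * (0.00128 + 0.001197660819)
t = 22185 s

22185


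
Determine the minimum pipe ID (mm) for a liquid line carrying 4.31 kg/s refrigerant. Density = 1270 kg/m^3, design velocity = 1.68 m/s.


A = m_dot / (rho * v) = 4.31 / (1270 * 1.68) = 0.002020059993 m^2
d = sqrt(4*A/pi) * 1000
d = 50.7 mm

50.7


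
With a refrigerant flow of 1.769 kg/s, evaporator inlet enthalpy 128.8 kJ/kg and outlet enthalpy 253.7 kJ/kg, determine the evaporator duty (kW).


dh = 253.7 - 128.8 = 124.9 kJ/kg
Q_evap = m_dot * dh = 1.769 * 124.9
Q_evap = 220.95 kW

220.95


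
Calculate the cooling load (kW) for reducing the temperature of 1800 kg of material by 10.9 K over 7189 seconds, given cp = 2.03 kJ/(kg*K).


Q = m * cp * dT / t
Q = 1800 * 2.03 * 10.9 / 7189
Q = 5.54 kW

5.54


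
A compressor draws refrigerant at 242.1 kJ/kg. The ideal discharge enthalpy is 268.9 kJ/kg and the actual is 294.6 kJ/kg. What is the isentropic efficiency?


dh_ideal = 268.9 - 242.1 = 26.8 kJ/kg
dh_actual = 294.6 - 242.1 = 52.5 kJ/kg
eta_s = dh_ideal / dh_actual = 26.8 / 52.5
eta_s = 0.5105

0.5105


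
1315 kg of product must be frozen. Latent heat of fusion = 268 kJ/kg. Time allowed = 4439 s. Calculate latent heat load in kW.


Q_lat = m * h_fg / t
Q_lat = 1315 * 268 / 4439
Q_lat = 79.39 kW

79.39


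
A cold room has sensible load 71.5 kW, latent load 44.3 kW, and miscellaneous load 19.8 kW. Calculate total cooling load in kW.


Q_total = Q_s + Q_l + Q_misc
Q_total = 71.5 + 44.3 + 19.8
Q_total = 135.6 kW

135.6


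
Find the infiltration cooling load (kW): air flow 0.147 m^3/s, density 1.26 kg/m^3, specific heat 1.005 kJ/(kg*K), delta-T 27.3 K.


Q = V_dot * rho * cp * dT
Q = 0.147 * 1.26 * 1.005 * 27.3
Q = 5.082 kW

5.082


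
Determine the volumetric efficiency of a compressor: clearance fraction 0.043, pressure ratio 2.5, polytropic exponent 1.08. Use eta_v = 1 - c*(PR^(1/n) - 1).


PR^(1/n) = 2.5^(1/1.08) = 2.33594693
eta_v = 1 - 0.043 * (2.33594693 - 1)
eta_v = 0.9426

0.9426


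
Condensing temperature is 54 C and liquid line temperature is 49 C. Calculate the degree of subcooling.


Subcooling = T_cond - T_liquid
Subcooling = 54 - 49
Subcooling = 5 K

5


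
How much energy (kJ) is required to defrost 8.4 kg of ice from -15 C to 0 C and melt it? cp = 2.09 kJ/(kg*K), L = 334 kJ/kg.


Sensible heat = cp * dT = 2.09 * 15 = 31.35 kJ/kg
Total per kg = 31.35 + 334 = 365.35 kJ/kg
Q = m * total = 8.4 * 365.35
Q = 3068.9 kJ

3068.9


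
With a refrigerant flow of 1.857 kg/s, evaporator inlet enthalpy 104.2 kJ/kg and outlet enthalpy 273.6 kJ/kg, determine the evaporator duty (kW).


dh = 273.6 - 104.2 = 169.4 kJ/kg
Q_evap = m_dot * dh = 1.857 * 169.4
Q_evap = 314.58 kW

314.58


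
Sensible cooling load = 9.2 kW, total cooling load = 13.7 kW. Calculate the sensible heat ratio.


SHR = Q_sensible / Q_total
SHR = 9.2 / 13.7
SHR = 0.672

0.672


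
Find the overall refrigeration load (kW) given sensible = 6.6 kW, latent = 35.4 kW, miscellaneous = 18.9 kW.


Q_total = Q_s + Q_l + Q_misc
Q_total = 6.6 + 35.4 + 18.9
Q_total = 60.9 kW

60.9


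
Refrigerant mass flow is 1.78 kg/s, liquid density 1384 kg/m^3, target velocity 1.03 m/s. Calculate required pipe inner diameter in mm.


A = m_dot / (rho * v) = 1.78 / (1384 * 1.03) = 0.001248667153 m^2
d = sqrt(4*A/pi) * 1000
d = 39.9 mm

39.9


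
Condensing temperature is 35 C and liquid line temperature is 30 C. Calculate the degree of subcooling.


Subcooling = T_cond - T_liquid
Subcooling = 35 - 30
Subcooling = 5 K

5


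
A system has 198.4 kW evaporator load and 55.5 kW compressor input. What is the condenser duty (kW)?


Q_cond = Q_evap + W
Q_cond = 198.4 + 55.5
Q_cond = 253.9 kW

253.9


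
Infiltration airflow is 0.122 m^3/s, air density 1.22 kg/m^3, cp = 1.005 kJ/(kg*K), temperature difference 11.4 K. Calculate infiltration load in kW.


Q = V_dot * rho * cp * dT
Q = 0.122 * 1.22 * 1.005 * 11.4
Q = 1.705 kW

1.705


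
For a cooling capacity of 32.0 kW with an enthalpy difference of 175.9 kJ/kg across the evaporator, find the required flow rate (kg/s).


m_dot = Q / dh
m_dot = 32.0 / 175.9
m_dot = 0.1819 kg/s

0.1819


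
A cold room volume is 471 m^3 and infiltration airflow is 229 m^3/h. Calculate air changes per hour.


ACH = flow / volume
ACH = 229 / 471
ACH = 0.486

0.486


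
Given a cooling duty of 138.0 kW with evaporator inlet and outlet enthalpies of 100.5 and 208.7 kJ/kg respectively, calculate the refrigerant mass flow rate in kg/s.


dh = 208.7 - 100.5 = 108.2 kJ/kg
m_dot = Q / dh = 138.0 / 108.2 = 1.2754 kg/s

1.2754


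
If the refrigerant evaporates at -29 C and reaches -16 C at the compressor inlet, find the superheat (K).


Superheat = T_suction - T_evap
Superheat = -16 - (-29)
Superheat = 13 K

13


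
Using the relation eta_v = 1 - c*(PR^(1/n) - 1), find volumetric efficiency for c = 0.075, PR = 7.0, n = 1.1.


PR^(1/n) = 7.0^(1/1.1) = 5.86503956
eta_v = 1 - 0.075 * (5.86503956 - 1)
eta_v = 0.6351

0.6351


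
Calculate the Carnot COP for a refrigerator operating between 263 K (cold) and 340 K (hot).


dT = 340 - 263 = 77 K
COP_carnot = T_cold / dT = 263 / 77
COP_carnot = 3.416

3.416


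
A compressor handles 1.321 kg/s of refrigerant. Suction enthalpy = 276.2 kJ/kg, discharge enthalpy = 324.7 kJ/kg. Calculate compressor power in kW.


dh = 324.7 - 276.2 = 48.5 kJ/kg
W = m_dot * dh = 1.321 * 48.5 = 64.07 kW

64.07


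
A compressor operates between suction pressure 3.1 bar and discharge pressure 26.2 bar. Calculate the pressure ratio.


PR = P_high / P_low
PR = 26.2 / 3.1
PR = 8.452

8.452


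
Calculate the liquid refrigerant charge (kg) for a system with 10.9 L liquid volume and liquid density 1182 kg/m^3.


Charge = V * rho / 1000
Charge = 10.9 * 1182 / 1000
Charge = 12.88 kg

12.88


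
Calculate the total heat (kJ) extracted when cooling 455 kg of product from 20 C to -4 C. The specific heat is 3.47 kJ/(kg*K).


dT = 20 - (-4) = 24 K
Q = m * cp * dT = 455 * 3.47 * 24
Q = 37892 kJ

37892


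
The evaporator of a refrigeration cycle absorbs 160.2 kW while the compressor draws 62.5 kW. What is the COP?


COP = Q_evap / W
COP = 160.2 / 62.5
COP = 2.563

2.563


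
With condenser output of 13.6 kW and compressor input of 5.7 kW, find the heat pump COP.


COP_hp = Q_cond / W
COP_hp = 13.6 / 5.7
COP_hp = 2.386

2.386


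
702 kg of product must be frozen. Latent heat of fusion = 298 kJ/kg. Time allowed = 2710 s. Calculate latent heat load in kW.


Q_lat = m * h_fg / t
Q_lat = 702 * 298 / 2710
Q_lat = 77.19 kW

77.19


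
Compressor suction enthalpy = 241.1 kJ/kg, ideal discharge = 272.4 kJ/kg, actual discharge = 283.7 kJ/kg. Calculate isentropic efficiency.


dh_ideal = 272.4 - 241.1 = 31.3 kJ/kg
dh_actual = 283.7 - 241.1 = 42.6 kJ/kg
eta_s = dh_ideal / dh_actual = 31.3 / 42.6
eta_s = 0.7347

0.7347


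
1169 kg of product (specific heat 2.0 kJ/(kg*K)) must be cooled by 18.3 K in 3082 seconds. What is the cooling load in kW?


Q = m * cp * dT / t
Q = 1169 * 2.0 * 18.3 / 3082
Q = 13.882 kW

13.882


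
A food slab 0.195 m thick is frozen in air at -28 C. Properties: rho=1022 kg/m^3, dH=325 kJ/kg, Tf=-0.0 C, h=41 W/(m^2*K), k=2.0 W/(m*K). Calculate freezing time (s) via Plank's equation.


dT = -0.0 - (-28) = 28.0 K
term1 = a/(2h) = 0.195/(2*41) = 0.00237804878
term2 = a^2/(8k) = 0.195^2/(8*2.0) = 0.0023765625
t = rho*dH*1000/dT * (term1 + term2)
t = 1022*325*1000/28.0 * (0.00237804878 + 0.0023765625)
t = 56402 s

56402


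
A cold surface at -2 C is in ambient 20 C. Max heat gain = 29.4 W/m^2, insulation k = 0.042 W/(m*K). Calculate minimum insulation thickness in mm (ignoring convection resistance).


dT = 20 - (-2) = 22 K
thickness = k * dT / q_max * 1000
thickness = 0.042 * 22 / 29.4 * 1000
thickness = 31.4 mm

31.4


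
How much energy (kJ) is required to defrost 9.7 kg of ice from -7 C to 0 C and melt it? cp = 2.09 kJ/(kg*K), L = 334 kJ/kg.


Sensible heat = cp * dT = 2.09 * 7 = 14.63 kJ/kg
Total per kg = 14.63 + 334 = 348.63 kJ/kg
Q = m * total = 9.7 * 348.63
Q = 3381.7 kJ

3381.7


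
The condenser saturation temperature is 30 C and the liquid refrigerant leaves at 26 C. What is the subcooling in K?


Subcooling = T_cond - T_liquid
Subcooling = 30 - 26
Subcooling = 4 K

4


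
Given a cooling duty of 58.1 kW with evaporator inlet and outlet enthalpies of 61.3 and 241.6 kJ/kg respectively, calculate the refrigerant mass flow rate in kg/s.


dh = 241.6 - 61.3 = 180.3 kJ/kg
m_dot = Q / dh = 58.1 / 180.3 = 0.3222 kg/s

0.3222


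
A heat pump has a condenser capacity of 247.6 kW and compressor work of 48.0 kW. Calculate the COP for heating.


COP_hp = Q_cond / W
COP_hp = 247.6 / 48.0
COP_hp = 5.158

5.158


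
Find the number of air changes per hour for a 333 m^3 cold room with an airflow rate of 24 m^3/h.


ACH = flow / volume
ACH = 24 / 333
ACH = 0.072

0.072


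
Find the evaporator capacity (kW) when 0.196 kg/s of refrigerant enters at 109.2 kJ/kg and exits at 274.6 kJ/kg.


dh = 274.6 - 109.2 = 165.4 kJ/kg
Q_evap = m_dot * dh = 0.196 * 165.4
Q_evap = 32.42 kW

32.42


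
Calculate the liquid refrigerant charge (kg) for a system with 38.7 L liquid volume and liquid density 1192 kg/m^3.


Charge = V * rho / 1000
Charge = 38.7 * 1192 / 1000
Charge = 46.13 kg

46.13


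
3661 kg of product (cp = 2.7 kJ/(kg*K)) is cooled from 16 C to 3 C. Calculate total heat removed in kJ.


dT = 16 - (3) = 13 K
Q = m * cp * dT = 3661 * 2.7 * 13
Q = 128501 kJ

128501


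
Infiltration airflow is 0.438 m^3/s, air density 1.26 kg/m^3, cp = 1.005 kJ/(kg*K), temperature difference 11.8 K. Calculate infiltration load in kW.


Q = V_dot * rho * cp * dT
Q = 0.438 * 1.26 * 1.005 * 11.8
Q = 6.545 kW

6.545


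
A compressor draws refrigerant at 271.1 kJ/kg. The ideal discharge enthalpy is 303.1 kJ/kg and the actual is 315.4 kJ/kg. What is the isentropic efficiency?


dh_ideal = 303.1 - 271.1 = 32.0 kJ/kg
dh_actual = 315.4 - 271.1 = 44.3 kJ/kg
eta_s = dh_ideal / dh_actual = 32.0 / 44.3
eta_s = 0.7223

0.7223


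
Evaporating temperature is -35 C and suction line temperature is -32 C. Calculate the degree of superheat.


Superheat = T_suction - T_evap
Superheat = -32 - (-35)
Superheat = 3 K

3


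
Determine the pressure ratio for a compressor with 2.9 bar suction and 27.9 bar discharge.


PR = P_high / P_low
PR = 27.9 / 2.9
PR = 9.621

9.621


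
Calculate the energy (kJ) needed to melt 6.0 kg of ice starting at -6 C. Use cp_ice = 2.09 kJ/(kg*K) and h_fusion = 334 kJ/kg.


Sensible heat = cp * dT = 2.09 * 6 = 12.54 kJ/kg
Total per kg = 12.54 + 334 = 346.54 kJ/kg
Q = m * total = 6.0 * 346.54
Q = 2079.2 kJ

2079.2


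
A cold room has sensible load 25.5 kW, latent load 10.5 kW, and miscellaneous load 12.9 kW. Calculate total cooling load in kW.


Q_total = Q_s + Q_l + Q_misc
Q_total = 25.5 + 10.5 + 12.9
Q_total = 48.9 kW

48.9


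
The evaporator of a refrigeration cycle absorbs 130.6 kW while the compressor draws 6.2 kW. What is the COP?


COP = Q_evap / W
COP = 130.6 / 6.2
COP = 21.065

21.065


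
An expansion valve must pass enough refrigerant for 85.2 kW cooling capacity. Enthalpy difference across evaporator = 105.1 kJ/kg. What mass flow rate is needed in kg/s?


m_dot = Q / dh
m_dot = 85.2 / 105.1
m_dot = 0.8107 kg/s

0.8107


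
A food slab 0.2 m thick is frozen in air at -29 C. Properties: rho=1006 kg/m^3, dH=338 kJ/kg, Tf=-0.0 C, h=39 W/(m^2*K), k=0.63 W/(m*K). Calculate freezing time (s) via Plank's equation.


dT = -0.0 - (-29) = 29.0 K
term1 = a/(2h) = 0.2/(2*39) = 0.002564102564
term2 = a^2/(8k) = 0.2^2/(8*0.63) = 0.007936507937
t = rho*dH*1000/dT * (term1 + term2)
t = 1006*338*1000/29.0 * (0.002564102564 + 0.007936507937)
t = 123121 s

123121


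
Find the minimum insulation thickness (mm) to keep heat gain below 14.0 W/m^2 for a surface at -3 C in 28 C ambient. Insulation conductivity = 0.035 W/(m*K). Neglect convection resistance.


dT = 28 - (-3) = 31 K
thickness = k * dT / q_max * 1000
thickness = 0.035 * 31 / 14.0 * 1000
thickness = 77.5 mm

77.5


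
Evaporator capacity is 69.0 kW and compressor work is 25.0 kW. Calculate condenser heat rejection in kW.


Q_cond = Q_evap + W
Q_cond = 69.0 + 25.0
Q_cond = 94.0 kW

94.0


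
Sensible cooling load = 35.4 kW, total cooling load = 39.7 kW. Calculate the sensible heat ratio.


SHR = Q_sensible / Q_total
SHR = 35.4 / 39.7
SHR = 0.892

0.892


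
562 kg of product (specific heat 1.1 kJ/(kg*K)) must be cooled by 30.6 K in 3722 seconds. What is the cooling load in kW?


Q = m * cp * dT / t
Q = 562 * 1.1 * 30.6 / 3722
Q = 5.082 kW

5.082


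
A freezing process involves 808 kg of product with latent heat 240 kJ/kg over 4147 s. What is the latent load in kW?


Q_lat = m * h_fg / t
Q_lat = 808 * 240 / 4147
Q_lat = 46.76 kW

46.76


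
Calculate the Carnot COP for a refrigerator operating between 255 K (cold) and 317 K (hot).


dT = 317 - 255 = 62 K
COP_carnot = T_cold / dT = 255 / 62
COP_carnot = 4.113

4.113


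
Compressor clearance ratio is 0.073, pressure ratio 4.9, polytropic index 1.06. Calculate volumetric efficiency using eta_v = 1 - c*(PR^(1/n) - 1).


PR^(1/n) = 4.9^(1/1.06) = 4.47845668
eta_v = 1 - 0.073 * (4.47845668 - 1)
eta_v = 0.7461

0.7461


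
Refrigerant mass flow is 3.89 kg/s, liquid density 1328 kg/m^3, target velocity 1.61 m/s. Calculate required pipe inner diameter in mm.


A = m_dot / (rho * v) = 3.89 / (1328 * 1.61) = 0.001819389359 m^2
d = sqrt(4*A/pi) * 1000
d = 48.1 mm

48.1


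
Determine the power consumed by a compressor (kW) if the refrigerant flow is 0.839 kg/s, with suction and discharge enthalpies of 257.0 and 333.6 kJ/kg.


dh = 333.6 - 257.0 = 76.6 kJ/kg
W = m_dot * dh = 0.839 * 76.6 = 64.27 kW

64.27


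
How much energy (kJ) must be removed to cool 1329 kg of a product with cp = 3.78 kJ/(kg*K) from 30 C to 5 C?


dT = 30 - (5) = 25 K
Q = m * cp * dT = 1329 * 3.78 * 25
Q = 125591 kJ

125591


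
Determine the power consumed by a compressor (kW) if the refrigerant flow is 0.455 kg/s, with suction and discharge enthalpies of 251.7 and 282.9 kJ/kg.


dh = 282.9 - 251.7 = 31.2 kJ/kg
W = m_dot * dh = 0.455 * 31.2 = 14.2 kW

14.2


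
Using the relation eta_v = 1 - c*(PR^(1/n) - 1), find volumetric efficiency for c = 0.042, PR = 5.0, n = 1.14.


PR^(1/n) = 5.0^(1/1.14) = 4.10328406
eta_v = 1 - 0.042 * (4.10328406 - 1)
eta_v = 0.8697

0.8697


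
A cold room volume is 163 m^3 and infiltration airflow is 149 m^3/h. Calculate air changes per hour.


ACH = flow / volume
ACH = 149 / 163
ACH = 0.914

0.914


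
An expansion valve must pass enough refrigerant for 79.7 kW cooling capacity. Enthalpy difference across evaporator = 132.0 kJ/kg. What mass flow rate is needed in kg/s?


m_dot = Q / dh
m_dot = 79.7 / 132.0
m_dot = 0.6038 kg/s

0.6038


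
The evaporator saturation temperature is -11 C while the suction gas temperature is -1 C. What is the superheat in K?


Superheat = T_suction - T_evap
Superheat = -1 - (-11)
Superheat = 10 K

10


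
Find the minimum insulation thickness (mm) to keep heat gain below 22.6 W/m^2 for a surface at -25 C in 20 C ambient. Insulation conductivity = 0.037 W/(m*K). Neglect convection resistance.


dT = 20 - (-25) = 45 K
thickness = k * dT / q_max * 1000
thickness = 0.037 * 45 / 22.6 * 1000
thickness = 73.7 mm

73.7


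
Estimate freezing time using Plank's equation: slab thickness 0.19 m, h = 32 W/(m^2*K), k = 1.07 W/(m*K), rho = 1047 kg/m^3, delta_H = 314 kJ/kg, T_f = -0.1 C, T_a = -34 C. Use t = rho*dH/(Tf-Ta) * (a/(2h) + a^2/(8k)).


dT = -0.1 - (-34) = 33.9 K
term1 = a/(2h) = 0.19/(2*32) = 0.00296875
term2 = a^2/(8k) = 0.19^2/(8*1.07) = 0.00421728972
t = rho*dH*1000/dT * (term1 + term2)
t = 1047*314*1000/33.9 * (0.00296875 + 0.00421728972)
t = 69689 s

69689


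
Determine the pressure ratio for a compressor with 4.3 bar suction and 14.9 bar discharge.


PR = P_high / P_low
PR = 14.9 / 4.3
PR = 3.465

3.465


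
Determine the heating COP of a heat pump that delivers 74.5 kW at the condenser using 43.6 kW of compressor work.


COP_hp = Q_cond / W
COP_hp = 74.5 / 43.6
COP_hp = 1.709

1.709


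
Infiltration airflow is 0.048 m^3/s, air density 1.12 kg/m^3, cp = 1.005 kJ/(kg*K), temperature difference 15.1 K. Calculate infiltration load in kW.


Q = V_dot * rho * cp * dT
Q = 0.048 * 1.12 * 1.005 * 15.1
Q = 0.816 kW

0.816


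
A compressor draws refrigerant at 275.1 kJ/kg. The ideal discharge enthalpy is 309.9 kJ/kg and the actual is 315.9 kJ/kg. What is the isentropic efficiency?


dh_ideal = 309.9 - 275.1 = 34.8 kJ/kg
dh_actual = 315.9 - 275.1 = 40.8 kJ/kg
eta_s = dh_ideal / dh_actual = 34.8 / 40.8
eta_s = 0.8529

0.8529


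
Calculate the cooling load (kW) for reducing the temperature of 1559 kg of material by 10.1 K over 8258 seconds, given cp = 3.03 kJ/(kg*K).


Q = m * cp * dT / t
Q = 1559 * 3.03 * 10.1 / 8258
Q = 5.777 kW

5.777


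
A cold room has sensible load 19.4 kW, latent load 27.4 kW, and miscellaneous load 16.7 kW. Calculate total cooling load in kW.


Q_total = Q_s + Q_l + Q_misc
Q_total = 19.4 + 27.4 + 16.7
Q_total = 63.5 kW

63.5


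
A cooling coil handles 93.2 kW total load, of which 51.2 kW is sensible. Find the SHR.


SHR = Q_sensible / Q_total
SHR = 51.2 / 93.2
SHR = 0.549

0.549


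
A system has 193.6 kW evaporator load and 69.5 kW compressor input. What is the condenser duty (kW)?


Q_cond = Q_evap + W
Q_cond = 193.6 + 69.5
Q_cond = 263.1 kW

263.1


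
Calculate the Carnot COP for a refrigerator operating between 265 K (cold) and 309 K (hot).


dT = 309 - 265 = 44 K
COP_carnot = T_cold / dT = 265 / 44
COP_carnot = 6.023

6.023


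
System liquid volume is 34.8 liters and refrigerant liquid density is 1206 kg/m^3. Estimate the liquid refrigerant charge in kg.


Charge = V * rho / 1000
Charge = 34.8 * 1206 / 1000
Charge = 41.97 kg

41.97


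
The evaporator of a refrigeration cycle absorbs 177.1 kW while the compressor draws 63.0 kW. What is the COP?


COP = Q_evap / W
COP = 177.1 / 63.0
COP = 2.811

2.811


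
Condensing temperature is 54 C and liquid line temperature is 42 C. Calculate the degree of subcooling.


Subcooling = T_cond - T_liquid
Subcooling = 54 - 42
Subcooling = 12 K

12


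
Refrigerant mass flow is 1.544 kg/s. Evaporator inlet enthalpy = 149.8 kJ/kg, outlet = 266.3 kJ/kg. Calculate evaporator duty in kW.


dh = 266.3 - 149.8 = 116.5 kJ/kg
Q_evap = m_dot * dh = 1.544 * 116.5
Q_evap = 179.88 kW

179.88


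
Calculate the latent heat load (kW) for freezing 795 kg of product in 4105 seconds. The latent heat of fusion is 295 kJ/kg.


Q_lat = m * h_fg / t
Q_lat = 795 * 295 / 4105
Q_lat = 57.13 kW

57.13


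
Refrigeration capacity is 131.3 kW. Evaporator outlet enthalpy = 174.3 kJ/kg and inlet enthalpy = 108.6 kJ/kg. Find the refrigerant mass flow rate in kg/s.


dh = 174.3 - 108.6 = 65.7 kJ/kg
m_dot = Q / dh = 131.3 / 65.7 = 1.9985 kg/s

1.9985


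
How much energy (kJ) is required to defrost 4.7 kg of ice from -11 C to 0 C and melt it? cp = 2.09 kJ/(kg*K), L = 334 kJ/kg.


Sensible heat = cp * dT = 2.09 * 11 = 22.99 kJ/kg
Total per kg = 22.99 + 334 = 356.99 kJ/kg
Q = m * total = 4.7 * 356.99
Q = 1677.9 kJ

1677.9


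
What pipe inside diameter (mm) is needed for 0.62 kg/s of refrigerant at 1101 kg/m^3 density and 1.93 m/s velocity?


A = m_dot / (rho * v) = 0.62 / (1101 * 1.93) = 0.0002917743173 m^2
d = sqrt(4*A/pi) * 1000
d = 19.3 mm

19.3


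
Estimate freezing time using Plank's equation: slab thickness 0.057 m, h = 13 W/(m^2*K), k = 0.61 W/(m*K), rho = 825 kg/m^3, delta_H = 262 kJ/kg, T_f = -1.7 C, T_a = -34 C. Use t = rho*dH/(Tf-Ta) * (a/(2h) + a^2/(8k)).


dT = -1.7 - (-34) = 32.3 K
term1 = a/(2h) = 0.057/(2*13) = 0.002192307692
term2 = a^2/(8k) = 0.057^2/(8*0.61) = 0.0006657786885
t = rho*dH*1000/dT * (term1 + term2)
t = 825*262*1000/32.3 * (0.002192307692 + 0.0006657786885)
t = 19126 s

19126


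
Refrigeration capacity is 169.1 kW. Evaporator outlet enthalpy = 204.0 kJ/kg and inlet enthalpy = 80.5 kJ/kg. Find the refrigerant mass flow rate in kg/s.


dh = 204.0 - 80.5 = 123.5 kJ/kg
m_dot = Q / dh = 169.1 / 123.5 = 1.3692 kg/s

1.3692


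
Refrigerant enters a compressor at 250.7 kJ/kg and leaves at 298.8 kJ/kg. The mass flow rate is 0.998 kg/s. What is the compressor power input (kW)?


dh = 298.8 - 250.7 = 48.1 kJ/kg
W = m_dot * dh = 0.998 * 48.1 = 48.0 kW

48.0


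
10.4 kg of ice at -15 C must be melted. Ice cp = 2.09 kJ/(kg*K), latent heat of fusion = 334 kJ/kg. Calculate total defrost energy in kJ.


Sensible heat = cp * dT = 2.09 * 15 = 31.35 kJ/kg
Total per kg = 31.35 + 334 = 365.35 kJ/kg
Q = m * total = 10.4 * 365.35
Q = 3799.6 kJ

3799.6


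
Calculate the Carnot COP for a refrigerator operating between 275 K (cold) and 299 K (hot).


dT = 299 - 275 = 24 K
COP_carnot = T_cold / dT = 275 / 24
COP_carnot = 11.458

11.458


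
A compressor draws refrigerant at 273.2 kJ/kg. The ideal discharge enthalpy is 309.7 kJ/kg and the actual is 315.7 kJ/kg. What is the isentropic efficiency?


dh_ideal = 309.7 - 273.2 = 36.5 kJ/kg
dh_actual = 315.7 - 273.2 = 42.5 kJ/kg
eta_s = dh_ideal / dh_actual = 36.5 / 42.5
eta_s = 0.8588

0.8588


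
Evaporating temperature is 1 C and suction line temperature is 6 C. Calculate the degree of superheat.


Superheat = T_suction - T_evap
Superheat = 6 - (1)
Superheat = 5 K

5


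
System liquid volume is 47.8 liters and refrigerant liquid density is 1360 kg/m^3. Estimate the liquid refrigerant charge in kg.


Charge = V * rho / 1000
Charge = 47.8 * 1360 / 1000
Charge = 65.01 kg

65.01


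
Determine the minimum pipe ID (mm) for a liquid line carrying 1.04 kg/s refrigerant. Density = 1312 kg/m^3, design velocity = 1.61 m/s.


A = m_dot / (rho * v) = 1.04 / (1312 * 1.61) = 0.000492349644 m^2
d = sqrt(4*A/pi) * 1000
d = 25.0 mm

25.0


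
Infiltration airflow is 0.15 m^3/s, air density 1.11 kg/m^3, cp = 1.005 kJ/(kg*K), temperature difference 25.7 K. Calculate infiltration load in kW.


Q = V_dot * rho * cp * dT
Q = 0.15 * 1.11 * 1.005 * 25.7
Q = 4.3 kW

4.3


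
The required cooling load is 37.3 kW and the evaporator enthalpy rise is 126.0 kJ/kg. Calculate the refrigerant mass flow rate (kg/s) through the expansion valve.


m_dot = Q / dh
m_dot = 37.3 / 126.0
m_dot = 0.296 kg/s

0.296


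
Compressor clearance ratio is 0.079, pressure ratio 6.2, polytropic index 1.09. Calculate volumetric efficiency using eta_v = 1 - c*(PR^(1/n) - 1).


PR^(1/n) = 6.2^(1/1.09) = 5.33291735
eta_v = 1 - 0.079 * (5.33291735 - 1)
eta_v = 0.6577

0.6577


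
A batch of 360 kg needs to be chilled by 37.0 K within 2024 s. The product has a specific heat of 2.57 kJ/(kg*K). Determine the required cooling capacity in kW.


Q = m * cp * dT / t
Q = 360 * 2.57 * 37.0 / 2024
Q = 16.913 kW

16.913


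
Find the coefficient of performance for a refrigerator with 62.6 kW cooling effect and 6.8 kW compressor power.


COP = Q_evap / W
COP = 62.6 / 6.8
COP = 9.206

9.206


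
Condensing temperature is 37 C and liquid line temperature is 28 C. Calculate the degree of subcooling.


Subcooling = T_cond - T_liquid
Subcooling = 37 - 28
Subcooling = 9 K

9


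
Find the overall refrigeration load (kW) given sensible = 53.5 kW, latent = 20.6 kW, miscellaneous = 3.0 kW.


Q_total = Q_s + Q_l + Q_misc
Q_total = 53.5 + 20.6 + 3.0
Q_total = 77.1 kW

77.1


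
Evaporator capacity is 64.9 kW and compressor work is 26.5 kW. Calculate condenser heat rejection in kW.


Q_cond = Q_evap + W
Q_cond = 64.9 + 26.5
Q_cond = 91.4 kW

91.4


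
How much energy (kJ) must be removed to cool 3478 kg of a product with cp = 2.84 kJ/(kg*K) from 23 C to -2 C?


dT = 23 - (-2) = 25 K
Q = m * cp * dT = 3478 * 2.84 * 25
Q = 246938 kJ

246938


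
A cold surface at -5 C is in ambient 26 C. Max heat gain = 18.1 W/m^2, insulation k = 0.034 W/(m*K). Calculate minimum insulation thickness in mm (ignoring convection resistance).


dT = 26 - (-5) = 31 K
thickness = k * dT / q_max * 1000
thickness = 0.034 * 31 / 18.1 * 1000
thickness = 58.2 mm

58.2


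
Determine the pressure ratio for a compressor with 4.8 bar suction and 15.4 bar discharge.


PR = P_high / P_low
PR = 15.4 / 4.8
PR = 3.208

3.208


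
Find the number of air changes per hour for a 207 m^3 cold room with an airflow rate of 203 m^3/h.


ACH = flow / volume
ACH = 203 / 207
ACH = 0.981

0.981


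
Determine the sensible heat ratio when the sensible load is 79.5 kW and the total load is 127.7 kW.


SHR = Q_sensible / Q_total
SHR = 79.5 / 127.7
SHR = 0.623

0.623


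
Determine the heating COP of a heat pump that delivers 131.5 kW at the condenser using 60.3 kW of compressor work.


COP_hp = Q_cond / W
COP_hp = 131.5 / 60.3
COP_hp = 2.181

2.181


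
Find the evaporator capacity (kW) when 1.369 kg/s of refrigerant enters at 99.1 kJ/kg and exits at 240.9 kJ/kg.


dh = 240.9 - 99.1 = 141.8 kJ/kg
Q_evap = m_dot * dh = 1.369 * 141.8
Q_evap = 194.12 kW

194.12


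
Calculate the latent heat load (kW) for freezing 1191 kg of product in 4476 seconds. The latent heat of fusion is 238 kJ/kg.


Q_lat = m * h_fg / t
Q_lat = 1191 * 238 / 4476
Q_lat = 63.33 kW

63.33


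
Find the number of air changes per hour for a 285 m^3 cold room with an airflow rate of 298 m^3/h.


ACH = flow / volume
ACH = 298 / 285
ACH = 1.046

1.046


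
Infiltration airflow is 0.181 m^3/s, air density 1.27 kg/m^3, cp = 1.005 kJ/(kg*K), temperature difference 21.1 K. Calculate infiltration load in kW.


Q = V_dot * rho * cp * dT
Q = 0.181 * 1.27 * 1.005 * 21.1
Q = 4.875 kW

4.875


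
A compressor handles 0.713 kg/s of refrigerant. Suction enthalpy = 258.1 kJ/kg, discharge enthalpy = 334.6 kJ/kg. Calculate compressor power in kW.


dh = 334.6 - 258.1 = 76.5 kJ/kg
W = m_dot * dh = 0.713 * 76.5 = 54.54 kW

54.54


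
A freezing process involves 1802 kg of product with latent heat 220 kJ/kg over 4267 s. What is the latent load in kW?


Q_lat = m * h_fg / t
Q_lat = 1802 * 220 / 4267
Q_lat = 92.91 kW

92.91


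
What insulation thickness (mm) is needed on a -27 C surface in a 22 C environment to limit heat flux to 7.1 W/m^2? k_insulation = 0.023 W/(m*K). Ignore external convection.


dT = 22 - (-27) = 49 K
thickness = k * dT / q_max * 1000
thickness = 0.023 * 49 / 7.1 * 1000
thickness = 158.7 mm

158.7


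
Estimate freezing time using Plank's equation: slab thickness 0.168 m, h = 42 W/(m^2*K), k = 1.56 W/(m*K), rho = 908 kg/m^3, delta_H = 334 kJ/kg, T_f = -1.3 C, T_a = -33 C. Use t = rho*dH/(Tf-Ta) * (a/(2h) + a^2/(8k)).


dT = -1.3 - (-33) = 31.7 K
term1 = a/(2h) = 0.168/(2*42) = 0.002
term2 = a^2/(8k) = 0.168^2/(8*1.56) = 0.002261538462
t = rho*dH*1000/dT * (term1 + term2)
t = 908*334*1000/31.7 * (0.002 + 0.002261538462)
t = 40770 s

40770


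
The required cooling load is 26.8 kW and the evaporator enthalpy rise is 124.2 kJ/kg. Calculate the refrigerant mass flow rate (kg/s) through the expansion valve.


m_dot = Q / dh
m_dot = 26.8 / 124.2
m_dot = 0.2158 kg/s

0.2158


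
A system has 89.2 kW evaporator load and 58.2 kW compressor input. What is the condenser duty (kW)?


Q_cond = Q_evap + W
Q_cond = 89.2 + 58.2
Q_cond = 147.4 kW

147.4


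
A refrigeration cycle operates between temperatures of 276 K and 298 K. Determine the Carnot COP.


dT = 298 - 276 = 22 K
COP_carnot = T_cold / dT = 276 / 22
COP_carnot = 12.545

12.545


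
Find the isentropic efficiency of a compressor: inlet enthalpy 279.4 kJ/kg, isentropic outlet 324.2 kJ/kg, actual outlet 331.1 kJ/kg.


dh_ideal = 324.2 - 279.4 = 44.8 kJ/kg
dh_actual = 331.1 - 279.4 = 51.7 kJ/kg
eta_s = dh_ideal / dh_actual = 44.8 / 51.7
eta_s = 0.8665

0.8665
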